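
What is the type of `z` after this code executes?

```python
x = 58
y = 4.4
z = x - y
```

int - float = float

float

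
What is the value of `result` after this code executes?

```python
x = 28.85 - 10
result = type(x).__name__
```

x is float; result = 'float'

'float'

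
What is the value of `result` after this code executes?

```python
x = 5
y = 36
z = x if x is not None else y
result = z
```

x = 5; y = 36; z = 5; result = 5

5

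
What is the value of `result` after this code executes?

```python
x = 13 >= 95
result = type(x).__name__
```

x is bool; result = 'bool'

'bool'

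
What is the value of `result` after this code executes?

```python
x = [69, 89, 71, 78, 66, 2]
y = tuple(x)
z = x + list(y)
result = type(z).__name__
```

x is list; y is tuple; z is list; result = 'list'

'list'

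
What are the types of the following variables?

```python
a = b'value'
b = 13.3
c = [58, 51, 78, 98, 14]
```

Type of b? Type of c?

b is assigned a number with a decimal point, so it is a float; c is assigned a list literal (square brackets)

float, list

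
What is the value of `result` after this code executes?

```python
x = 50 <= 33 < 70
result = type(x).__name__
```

x is bool; result = 'bool'

'bool'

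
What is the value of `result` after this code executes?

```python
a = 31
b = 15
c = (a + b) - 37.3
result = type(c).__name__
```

a is int; b is int; c is float; result = 'float'

'float'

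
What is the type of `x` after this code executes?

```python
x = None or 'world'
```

'or' with None returns the other truthy value (str)

str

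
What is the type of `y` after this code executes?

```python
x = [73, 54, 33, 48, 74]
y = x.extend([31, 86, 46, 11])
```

list.extend() returns None

NoneType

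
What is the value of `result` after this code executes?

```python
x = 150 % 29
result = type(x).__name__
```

x is int; result = 'int'

'int'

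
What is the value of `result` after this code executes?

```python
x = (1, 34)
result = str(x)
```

x = (1, 34); result = '(1, 34)'

'(1, 34)'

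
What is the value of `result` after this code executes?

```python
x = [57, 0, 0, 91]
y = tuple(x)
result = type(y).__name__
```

x is list; y is tuple; result = 'tuple'

'tuple'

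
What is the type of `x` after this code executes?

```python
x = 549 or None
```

'or' returns first truthy value

int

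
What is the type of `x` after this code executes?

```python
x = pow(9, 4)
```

pow(int, int) returns int

int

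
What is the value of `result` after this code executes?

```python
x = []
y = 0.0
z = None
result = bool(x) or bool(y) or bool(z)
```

x = []; y = 0.0; z = None; result = False

False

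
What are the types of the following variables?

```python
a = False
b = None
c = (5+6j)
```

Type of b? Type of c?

b is assigned None, whose type is NoneType; c is assigned (5+6j), an int plus an imaginary literal (j suffix), which evaluates to complex

NoneType, complex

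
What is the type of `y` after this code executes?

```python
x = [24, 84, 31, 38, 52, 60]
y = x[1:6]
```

Slicing a list returns a list

list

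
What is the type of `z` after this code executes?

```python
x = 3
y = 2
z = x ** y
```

positive int ** positive int = int

int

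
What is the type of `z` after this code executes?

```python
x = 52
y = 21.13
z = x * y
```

int * float = float

float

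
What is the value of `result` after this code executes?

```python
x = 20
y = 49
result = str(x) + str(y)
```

x = 20; y = 49; result = '2049'

'2049'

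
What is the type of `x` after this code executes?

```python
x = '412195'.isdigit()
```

str.isdigit() returns bool

bool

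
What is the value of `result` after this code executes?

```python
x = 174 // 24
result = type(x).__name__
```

x is int; result = 'int'

'int'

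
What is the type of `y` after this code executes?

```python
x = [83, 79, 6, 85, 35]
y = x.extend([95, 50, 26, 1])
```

list.extend() returns None

NoneType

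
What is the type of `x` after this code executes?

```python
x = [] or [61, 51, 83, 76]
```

'or' returns first truthy value (list)

list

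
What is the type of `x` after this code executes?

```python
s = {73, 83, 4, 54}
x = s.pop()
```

Popping from set[int] returns int

int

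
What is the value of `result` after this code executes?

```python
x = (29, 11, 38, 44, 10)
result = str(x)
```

x = (29, 11, 38, 44, 10); result = '(29, 11, 38, 44, 10)'

'(29, 11, 38, 44, 10)'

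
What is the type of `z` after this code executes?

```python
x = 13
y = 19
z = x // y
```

int // int = int

int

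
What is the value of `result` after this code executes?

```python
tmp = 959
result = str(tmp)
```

tmp = 959; result = '959'

'959'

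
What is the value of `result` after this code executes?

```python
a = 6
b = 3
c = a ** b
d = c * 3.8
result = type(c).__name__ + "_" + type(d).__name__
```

a is int; b is int; c is int; d is float; result = 'int_float'

'int_float'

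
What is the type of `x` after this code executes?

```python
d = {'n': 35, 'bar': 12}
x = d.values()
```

.values() returns dict_values view

dict_values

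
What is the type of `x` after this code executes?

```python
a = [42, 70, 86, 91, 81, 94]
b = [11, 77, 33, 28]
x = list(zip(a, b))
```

list(zip()) returns a list of tuples

list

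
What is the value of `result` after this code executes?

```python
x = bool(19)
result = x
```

x = True; result = True

True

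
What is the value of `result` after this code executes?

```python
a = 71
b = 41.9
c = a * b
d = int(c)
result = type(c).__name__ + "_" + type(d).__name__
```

a is int; b is float; c is float; d is int; result = 'float_int'

'float_int'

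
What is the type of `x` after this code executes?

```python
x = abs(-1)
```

abs() of int returns int

int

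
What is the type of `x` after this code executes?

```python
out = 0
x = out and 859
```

'and' returns first falsy value (0 is int)

int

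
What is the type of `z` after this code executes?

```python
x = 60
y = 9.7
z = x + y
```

int + float = float

float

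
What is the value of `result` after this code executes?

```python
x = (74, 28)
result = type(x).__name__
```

x is tuple; result = 'tuple'

'tuple'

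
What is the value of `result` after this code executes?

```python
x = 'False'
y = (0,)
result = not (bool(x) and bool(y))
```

x = 'False'; y = (0,); result = False

False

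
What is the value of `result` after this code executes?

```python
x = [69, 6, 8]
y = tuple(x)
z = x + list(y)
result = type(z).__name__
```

x is list; y is tuple; z is list; result = 'list'

'list'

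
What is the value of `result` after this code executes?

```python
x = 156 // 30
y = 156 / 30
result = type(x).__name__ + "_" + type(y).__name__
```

x is int; y is float; result = 'int_float'

'int_float'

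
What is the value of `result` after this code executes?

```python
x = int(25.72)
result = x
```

x = 25; result = 25

25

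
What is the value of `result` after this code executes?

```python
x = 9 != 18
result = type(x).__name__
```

x is bool; result = 'bool'

'bool'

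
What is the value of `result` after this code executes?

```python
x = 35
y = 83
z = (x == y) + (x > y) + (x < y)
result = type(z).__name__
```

x is int; y is int; z is int; result = 'int'

'int'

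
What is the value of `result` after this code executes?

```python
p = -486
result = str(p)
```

p = -486; result = '-486'

'-486'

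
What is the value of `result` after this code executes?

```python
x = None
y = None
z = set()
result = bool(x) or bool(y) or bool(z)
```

x = None; y = None; z = set(); result = False

False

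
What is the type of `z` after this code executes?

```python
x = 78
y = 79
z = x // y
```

int // int = int

int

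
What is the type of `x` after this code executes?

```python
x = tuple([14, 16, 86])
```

tuple() constructor returns tuple

tuple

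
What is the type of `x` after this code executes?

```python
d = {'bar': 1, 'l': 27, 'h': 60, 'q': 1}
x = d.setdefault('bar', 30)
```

dict.setdefault() returns the (existing or default) value

int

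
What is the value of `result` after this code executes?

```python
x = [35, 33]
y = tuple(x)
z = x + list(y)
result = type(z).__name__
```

x is list; y is tuple; z is list; result = 'list'

'list'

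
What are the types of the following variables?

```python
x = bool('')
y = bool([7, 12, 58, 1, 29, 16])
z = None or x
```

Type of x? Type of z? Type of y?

bool() returns bool; None or bool returns the bool; bool() returns bool

bool, bool, bool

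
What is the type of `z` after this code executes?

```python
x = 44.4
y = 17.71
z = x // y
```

float // float = float

float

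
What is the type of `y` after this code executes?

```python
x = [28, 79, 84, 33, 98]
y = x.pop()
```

list.pop() returns the popped element

int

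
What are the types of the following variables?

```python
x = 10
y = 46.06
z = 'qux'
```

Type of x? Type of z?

x is assigned a bare integer (no decimal point), so it is an int; z is assigned a quoted string literal, so it is a str

int, str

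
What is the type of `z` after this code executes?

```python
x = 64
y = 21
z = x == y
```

Comparison returns bool

bool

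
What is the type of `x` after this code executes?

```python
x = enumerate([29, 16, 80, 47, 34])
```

enumerate() returns an enumerate object

enumerate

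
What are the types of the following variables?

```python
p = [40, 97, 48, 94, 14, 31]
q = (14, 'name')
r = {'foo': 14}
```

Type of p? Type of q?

p is assigned a list literal (square brackets); q is assigned a tuple (parenthesized, comma-separated values)

list, tuple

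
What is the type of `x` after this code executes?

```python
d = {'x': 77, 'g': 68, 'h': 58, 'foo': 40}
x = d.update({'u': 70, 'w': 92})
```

dict.update() returns None

NoneType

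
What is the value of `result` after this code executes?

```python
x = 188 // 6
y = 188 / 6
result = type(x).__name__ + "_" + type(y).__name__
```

x is int; y is float; result = 'int_float'

'int_float'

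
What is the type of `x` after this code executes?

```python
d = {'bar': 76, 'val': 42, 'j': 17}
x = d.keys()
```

.keys() returns dict_keys view

dict_keys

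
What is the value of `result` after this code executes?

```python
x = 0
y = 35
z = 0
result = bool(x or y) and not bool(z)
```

x = 0; y = 35; z = 0; result = True

True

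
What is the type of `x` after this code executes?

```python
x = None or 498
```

'or' with None returns the other truthy value

int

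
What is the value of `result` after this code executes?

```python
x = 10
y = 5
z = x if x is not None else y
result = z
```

x = 10; y = 5; z = 10; result = 10

10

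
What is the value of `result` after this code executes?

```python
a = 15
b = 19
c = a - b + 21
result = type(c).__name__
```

a is int; b is int; c is int; result = 'int'

'int'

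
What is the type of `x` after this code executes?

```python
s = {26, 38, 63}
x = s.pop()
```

Popping from set[int] returns int

int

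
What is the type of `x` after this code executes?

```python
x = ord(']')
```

ord() returns int (code point)

int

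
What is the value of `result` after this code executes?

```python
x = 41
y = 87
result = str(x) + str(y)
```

x = 41; y = 87; result = '4187'

'4187'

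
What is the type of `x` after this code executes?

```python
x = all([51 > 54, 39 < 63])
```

all() returns bool

bool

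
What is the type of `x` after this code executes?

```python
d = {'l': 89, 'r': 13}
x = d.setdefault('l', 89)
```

dict.setdefault() returns the (existing or default) value

int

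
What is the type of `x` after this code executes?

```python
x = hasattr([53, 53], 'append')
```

hasattr() returns bool

bool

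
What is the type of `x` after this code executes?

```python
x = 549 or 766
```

'or' returns first truthy value (int)

int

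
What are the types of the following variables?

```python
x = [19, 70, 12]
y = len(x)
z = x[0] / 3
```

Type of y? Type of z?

len() returns int; int / int = float

int, float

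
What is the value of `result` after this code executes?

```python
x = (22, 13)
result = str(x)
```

x = (22, 13); result = '(22, 13)'

'(22, 13)'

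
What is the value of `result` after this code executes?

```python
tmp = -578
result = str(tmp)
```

tmp = -578; result = '-578'

'-578'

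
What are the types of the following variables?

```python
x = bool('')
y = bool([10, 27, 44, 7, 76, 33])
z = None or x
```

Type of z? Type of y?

None or bool returns the bool; bool() returns bool

bool, bool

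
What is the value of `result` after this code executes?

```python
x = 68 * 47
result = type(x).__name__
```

x is int; result = 'int'

'int'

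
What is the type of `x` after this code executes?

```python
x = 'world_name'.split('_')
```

str.split() returns list

list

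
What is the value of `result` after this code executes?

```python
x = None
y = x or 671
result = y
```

x = None; y = 671; result = 671

671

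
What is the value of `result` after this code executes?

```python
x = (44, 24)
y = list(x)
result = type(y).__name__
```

x is tuple; y is list; result = 'list'

'list'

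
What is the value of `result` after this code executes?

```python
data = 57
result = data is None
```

data = 57; result = False

False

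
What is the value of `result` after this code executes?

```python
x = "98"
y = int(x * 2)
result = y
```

x = '98'; y = 9898; result = 9898

9898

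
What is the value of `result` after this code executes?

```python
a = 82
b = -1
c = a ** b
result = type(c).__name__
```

a is int; b is int; c is float; result = 'float'

'float'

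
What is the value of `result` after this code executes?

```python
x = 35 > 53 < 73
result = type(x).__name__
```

x is bool; result = 'bool'

'bool'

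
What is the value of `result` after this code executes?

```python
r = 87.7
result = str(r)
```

r = 87.7; result = '87.7'

'87.7'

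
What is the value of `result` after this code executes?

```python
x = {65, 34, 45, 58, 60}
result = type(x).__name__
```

x is set; result = 'set'

'set'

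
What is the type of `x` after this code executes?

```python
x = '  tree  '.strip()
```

str.strip() returns str

str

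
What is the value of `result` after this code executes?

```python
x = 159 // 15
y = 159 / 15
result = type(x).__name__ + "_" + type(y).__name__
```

x is int; y is float; result = 'int_float'

'int_float'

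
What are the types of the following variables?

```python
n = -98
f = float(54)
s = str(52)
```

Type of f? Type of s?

f is assigned the result of calling float(), which returns a float; s is assigned the result of calling str(), which returns a str

float, str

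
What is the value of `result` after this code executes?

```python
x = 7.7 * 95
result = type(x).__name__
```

x is float; result = 'float'

'float'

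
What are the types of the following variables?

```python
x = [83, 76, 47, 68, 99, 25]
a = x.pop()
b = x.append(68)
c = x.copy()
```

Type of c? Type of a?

copy() returns list; pop() returns element

list, int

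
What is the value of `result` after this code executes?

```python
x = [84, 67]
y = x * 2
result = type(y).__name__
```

x is list; y is list; result = 'list'

'list'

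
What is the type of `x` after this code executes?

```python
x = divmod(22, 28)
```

divmod() returns tuple of (quotient, remainder)

tuple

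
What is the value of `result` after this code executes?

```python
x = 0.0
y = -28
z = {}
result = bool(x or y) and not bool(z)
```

x = 0.0; y = -28; z = {}; result = True

True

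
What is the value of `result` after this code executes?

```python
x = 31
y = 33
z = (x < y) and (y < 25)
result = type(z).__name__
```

x is int; y is int; z is bool; result = 'bool'

'bool'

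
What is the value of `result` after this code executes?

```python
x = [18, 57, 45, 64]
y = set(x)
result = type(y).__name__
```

x is list; y is set; result = 'set'

'set'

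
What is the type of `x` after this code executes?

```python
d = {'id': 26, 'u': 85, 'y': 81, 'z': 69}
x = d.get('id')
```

dict.get() returns value type when found

int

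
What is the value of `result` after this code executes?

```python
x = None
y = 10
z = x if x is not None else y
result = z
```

x = None; y = 10; z = 10; result = 10

10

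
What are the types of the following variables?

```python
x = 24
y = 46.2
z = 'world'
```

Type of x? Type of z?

x is assigned a bare integer (no decimal point), so it is an int; z is assigned a quoted string literal, so it is a str

int, str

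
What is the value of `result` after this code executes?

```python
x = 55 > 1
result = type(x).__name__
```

x is bool; result = 'bool'

'bool'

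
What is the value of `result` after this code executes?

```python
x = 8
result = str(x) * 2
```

x = 8; result = '88'

'88'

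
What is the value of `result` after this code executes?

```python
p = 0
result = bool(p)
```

p = 0; result = False

False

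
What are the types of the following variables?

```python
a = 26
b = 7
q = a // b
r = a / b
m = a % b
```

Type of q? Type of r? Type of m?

// returns int; / returns float; % of ints returns int

int, float, int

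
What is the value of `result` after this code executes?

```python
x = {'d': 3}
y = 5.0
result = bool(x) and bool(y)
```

x = {'d': 3}; y = 5.0; result = True

True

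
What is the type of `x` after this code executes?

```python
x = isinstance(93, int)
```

isinstance() returns bool

bool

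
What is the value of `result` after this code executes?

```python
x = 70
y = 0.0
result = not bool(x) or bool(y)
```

x = 70; y = 0.0; result = False

False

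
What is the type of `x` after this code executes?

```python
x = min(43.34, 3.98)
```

min() of floats returns float

float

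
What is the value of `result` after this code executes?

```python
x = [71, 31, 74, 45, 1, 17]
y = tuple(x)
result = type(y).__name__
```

x is list; y is tuple; result = 'tuple'

'tuple'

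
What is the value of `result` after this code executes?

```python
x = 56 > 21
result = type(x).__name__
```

x is bool; result = 'bool'

'bool'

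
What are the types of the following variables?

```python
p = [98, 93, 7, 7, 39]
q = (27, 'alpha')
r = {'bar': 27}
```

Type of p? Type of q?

p is assigned a list literal (square brackets); q is assigned a tuple (parenthesized, comma-separated values)

list, tuple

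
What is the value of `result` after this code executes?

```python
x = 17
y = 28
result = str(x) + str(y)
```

x = 17; y = 28; result = '1728'

'1728'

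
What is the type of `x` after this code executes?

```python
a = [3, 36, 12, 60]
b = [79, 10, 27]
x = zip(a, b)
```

zip() returns a zip object

zip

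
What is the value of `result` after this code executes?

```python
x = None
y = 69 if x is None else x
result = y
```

x = None; y = 69; result = 69

69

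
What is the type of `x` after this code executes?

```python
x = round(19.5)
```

round() with no decimal places returns int

int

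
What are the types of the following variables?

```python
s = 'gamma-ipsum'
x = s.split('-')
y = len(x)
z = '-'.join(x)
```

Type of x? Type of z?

str.split() returns list; str.join() returns str

list, str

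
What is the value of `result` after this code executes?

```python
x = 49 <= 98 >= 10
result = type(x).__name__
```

x is bool; result = 'bool'

'bool'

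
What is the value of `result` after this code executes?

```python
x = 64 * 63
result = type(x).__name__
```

x is int; result = 'int'

'int'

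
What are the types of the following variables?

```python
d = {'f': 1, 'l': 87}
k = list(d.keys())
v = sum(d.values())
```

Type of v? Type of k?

sum of ints is int; list() converts to list

int, list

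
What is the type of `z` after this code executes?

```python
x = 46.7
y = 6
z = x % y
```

float % int = float

float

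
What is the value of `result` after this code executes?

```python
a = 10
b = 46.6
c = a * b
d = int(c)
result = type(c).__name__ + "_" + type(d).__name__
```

a is int; b is float; c is float; d is int; result = 'float_int'

'float_int'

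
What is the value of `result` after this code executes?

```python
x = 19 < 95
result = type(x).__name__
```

x is bool; result = 'bool'

'bool'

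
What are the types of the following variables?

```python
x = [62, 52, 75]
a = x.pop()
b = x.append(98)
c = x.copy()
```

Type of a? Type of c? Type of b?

pop() returns element; copy() returns list; append() returns None

int, list, NoneType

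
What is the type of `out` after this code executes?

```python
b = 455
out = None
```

None has type NoneType

NoneType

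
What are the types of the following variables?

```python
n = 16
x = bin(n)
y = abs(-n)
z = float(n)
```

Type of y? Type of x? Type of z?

abs() of int returns int; bin() returns str; float() returns float

int, str, float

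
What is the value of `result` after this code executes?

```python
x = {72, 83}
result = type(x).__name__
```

x is set; result = 'set'

'set'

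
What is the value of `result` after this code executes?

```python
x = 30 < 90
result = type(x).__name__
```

x is bool; result = 'bool'

'bool'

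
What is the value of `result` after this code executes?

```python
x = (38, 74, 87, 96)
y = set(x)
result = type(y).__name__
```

x is tuple; y is set; result = 'set'

'set'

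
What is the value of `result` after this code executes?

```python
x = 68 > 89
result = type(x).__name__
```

x is bool; result = 'bool'

'bool'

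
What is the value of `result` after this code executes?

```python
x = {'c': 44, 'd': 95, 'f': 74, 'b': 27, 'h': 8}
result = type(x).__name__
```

x is dict; result = 'dict'

'dict'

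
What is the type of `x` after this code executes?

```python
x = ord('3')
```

ord() returns int (code point)

int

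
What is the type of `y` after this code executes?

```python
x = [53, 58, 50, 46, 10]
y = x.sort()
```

list.sort() returns None (mutates in place)

NoneType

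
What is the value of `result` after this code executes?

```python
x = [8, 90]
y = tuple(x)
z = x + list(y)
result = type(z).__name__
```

x is list; y is tuple; z is list; result = 'list'

'list'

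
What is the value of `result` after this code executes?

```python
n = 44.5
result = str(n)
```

n = 44.5; result = '44.5'

'44.5'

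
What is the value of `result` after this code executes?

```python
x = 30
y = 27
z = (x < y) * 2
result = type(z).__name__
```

x is int; y is int; z is int; result = 'int'

'int'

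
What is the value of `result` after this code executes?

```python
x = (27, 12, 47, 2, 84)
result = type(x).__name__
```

x is tuple; result = 'tuple'

'tuple'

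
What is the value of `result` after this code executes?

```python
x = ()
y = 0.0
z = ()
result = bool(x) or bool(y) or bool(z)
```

x = (); y = 0.0; z = (); result = False

False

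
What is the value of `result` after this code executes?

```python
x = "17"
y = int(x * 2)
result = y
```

x = '17'; y = 1717; result = 1717

1717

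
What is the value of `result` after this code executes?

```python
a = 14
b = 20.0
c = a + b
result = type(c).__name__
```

a is int; b is float; c is float; result = 'float'

'float'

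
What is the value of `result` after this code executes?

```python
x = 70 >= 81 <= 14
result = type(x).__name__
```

x is bool; result = 'bool'

'bool'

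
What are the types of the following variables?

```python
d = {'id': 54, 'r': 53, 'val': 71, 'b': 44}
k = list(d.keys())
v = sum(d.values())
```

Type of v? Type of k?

sum of ints is int; list() converts to list

int, list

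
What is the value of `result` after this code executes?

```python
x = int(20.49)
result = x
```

x = 20; result = 20

20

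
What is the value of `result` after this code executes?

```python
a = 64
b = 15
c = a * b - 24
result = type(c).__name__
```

a is int; b is int; c is int; result = 'int'

'int'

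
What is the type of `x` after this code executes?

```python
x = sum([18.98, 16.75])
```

sum() of floats returns float

float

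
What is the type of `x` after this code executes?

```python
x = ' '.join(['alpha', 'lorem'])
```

str.join() returns str

str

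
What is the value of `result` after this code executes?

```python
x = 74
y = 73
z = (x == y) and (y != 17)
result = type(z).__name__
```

x is int; y is int; z is bool; result = 'bool'

'bool'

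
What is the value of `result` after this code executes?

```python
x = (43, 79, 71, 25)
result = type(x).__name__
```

x is tuple; result = 'tuple'

'tuple'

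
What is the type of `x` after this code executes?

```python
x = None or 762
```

'or' with None returns the other truthy value

int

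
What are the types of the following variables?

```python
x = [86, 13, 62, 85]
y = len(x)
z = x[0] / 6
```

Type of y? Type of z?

len() returns int; int / int = float

int, float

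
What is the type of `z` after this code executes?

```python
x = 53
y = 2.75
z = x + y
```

int + float = float

float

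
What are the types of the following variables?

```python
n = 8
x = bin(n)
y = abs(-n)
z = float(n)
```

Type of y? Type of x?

abs() of int returns int; bin() returns str

int, str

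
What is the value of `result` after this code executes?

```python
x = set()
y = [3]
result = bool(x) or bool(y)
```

x = set(); y = [3]; result = True

True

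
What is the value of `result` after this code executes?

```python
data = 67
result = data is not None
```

data = 67; result = True

True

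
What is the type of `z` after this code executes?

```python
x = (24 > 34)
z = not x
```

'not' returns bool

bool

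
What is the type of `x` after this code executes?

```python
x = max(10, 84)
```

max() of ints returns int

int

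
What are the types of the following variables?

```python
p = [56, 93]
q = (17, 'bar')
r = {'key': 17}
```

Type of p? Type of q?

p is assigned a list literal (square brackets); q is assigned a tuple (parenthesized, comma-separated values)

list, tuple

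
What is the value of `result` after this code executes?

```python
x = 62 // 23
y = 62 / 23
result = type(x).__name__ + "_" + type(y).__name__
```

x is int; y is float; result = 'int_float'

'int_float'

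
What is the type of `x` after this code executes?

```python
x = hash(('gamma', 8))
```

hash() returns int

int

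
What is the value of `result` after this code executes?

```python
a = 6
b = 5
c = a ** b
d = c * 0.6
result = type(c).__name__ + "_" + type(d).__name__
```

a is int; b is int; c is int; d is float; result = 'int_float'

'int_float'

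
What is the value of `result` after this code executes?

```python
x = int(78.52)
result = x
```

x = 78; result = 78

78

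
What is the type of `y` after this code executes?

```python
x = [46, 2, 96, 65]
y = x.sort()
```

list.sort() returns None (mutates in place)

NoneType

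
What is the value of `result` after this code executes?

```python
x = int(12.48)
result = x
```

x = 12; result = 12

12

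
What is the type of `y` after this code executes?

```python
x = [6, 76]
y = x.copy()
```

list.copy() returns list

list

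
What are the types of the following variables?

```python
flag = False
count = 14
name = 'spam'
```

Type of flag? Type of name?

flag is assigned the constant False, which has type bool; name is assigned a quoted string literal, so it is a str

bool, str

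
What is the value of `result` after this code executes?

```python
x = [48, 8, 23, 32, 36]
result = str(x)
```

x = [48, 8, 23, 32, 36]; result = '[48, 8, 23, 32, 36]'

'[48, 8, 23, 32, 36]'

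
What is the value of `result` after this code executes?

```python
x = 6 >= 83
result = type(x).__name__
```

x is bool; result = 'bool'

'bool'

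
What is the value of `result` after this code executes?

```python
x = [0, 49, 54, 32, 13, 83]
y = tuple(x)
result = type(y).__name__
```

x is list; y is tuple; result = 'tuple'

'tuple'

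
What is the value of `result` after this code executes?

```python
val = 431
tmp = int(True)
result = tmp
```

val = 431; tmp = 1; result = 1

1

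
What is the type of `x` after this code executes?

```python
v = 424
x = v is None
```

'is' comparison returns bool

bool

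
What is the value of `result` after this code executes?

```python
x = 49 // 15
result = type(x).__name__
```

x is int; result = 'int'

'int'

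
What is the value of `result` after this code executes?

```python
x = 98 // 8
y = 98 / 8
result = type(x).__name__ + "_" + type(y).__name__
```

x is int; y is float; result = 'int_float'

'int_float'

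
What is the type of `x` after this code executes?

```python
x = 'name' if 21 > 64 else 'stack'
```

Both branches of conditional are str

str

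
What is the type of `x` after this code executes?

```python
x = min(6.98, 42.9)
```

min() of floats returns float

float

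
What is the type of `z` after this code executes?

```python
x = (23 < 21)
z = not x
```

'not' returns bool

bool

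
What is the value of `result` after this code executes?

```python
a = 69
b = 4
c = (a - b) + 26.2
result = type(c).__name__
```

a is int; b is int; c is float; result = 'float'

'float'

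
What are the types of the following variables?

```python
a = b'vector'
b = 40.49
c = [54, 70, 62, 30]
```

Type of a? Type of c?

a is assigned a bytes literal (b'...' prefix); c is assigned a list literal (square brackets)

bytes, list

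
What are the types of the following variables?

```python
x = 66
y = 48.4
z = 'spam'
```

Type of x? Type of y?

x is assigned a bare integer (no decimal point), so it is an int; y is assigned a number with a decimal point, so it is a float

int, float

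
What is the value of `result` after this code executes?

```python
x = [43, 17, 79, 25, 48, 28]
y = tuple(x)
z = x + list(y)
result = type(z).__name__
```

x is list; y is tuple; z is list; result = 'list'

'list'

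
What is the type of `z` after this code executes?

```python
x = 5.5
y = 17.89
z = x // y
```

float // float = float

float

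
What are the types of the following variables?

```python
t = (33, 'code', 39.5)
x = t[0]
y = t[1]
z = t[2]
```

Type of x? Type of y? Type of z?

tuple[0] is int; tuple[1] is str; tuple[2] is float

int, str, float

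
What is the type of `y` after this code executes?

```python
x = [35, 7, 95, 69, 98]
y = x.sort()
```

list.sort() returns None (mutates in place)

NoneType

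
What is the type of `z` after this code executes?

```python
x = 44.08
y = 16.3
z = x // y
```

float // float = float

float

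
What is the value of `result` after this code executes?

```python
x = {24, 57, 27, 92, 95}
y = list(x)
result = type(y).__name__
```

x is set; y is list; result = 'list'

'list'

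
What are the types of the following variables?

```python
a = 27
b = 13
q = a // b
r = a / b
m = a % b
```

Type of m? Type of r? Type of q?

% of ints returns int; / returns float; // returns int

int, float, int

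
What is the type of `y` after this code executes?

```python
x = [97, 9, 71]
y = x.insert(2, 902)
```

list.insert() returns None

NoneType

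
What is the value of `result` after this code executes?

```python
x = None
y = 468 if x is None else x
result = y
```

x = None; y = 468; result = 468

468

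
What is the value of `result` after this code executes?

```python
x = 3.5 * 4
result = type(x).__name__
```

x is float; result = 'float'

'float'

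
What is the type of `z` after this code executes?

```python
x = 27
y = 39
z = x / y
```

int / int = float

float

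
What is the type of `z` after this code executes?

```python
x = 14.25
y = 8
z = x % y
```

float % int = float

float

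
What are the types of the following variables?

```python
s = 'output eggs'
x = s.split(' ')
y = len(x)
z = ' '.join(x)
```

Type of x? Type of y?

str.split() returns list; len() returns int

list, int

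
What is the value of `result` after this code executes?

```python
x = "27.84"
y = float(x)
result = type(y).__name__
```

x is str; y is float; result = 'float'

'float'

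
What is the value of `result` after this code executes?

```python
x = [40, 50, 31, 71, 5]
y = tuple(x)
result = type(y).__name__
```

x is list; y is tuple; result = 'tuple'

'tuple'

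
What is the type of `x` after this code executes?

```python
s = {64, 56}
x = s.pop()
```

Popping from set[int] returns int

int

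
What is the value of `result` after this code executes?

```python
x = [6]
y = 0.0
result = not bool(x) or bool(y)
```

x = [6]; y = 0.0; result = False

False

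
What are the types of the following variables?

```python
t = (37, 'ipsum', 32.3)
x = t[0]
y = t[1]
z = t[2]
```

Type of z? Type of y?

tuple[2] is float; tuple[1] is str

float, str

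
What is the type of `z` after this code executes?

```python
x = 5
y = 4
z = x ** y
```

positive int ** positive int = int

int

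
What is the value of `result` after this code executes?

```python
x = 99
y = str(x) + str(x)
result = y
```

x = 99; y = '9999'; result = '9999'

'9999'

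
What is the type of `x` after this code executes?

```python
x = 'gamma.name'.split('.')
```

str.split() returns list

list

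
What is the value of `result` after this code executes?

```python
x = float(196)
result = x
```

x = 196.0; result = 196.0

196.0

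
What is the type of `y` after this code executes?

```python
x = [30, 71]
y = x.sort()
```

list.sort() returns None (mutates in place)

NoneType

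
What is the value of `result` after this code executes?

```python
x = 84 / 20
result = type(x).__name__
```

x is float; result = 'float'

'float'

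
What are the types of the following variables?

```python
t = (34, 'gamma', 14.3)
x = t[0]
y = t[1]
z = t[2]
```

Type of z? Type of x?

tuple[2] is float; tuple[0] is int

float, int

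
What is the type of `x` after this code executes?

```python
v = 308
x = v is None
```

'is' comparison returns bool

bool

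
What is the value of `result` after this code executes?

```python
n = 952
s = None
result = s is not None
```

n = 952; s = None; result = False

False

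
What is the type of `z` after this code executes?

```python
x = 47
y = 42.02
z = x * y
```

int * float = float

float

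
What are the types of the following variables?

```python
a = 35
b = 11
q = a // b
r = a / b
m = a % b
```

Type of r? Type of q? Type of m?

/ returns float; // returns int; % of ints returns int

float, int, int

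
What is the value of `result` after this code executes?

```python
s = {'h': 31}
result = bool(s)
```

s = {'h': 31}; result = True

True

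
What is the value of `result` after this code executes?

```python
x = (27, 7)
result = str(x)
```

x = (27, 7); result = '(27, 7)'

'(27, 7)'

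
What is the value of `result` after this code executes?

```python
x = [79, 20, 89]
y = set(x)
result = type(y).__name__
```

x is list; y is set; result = 'set'

'set'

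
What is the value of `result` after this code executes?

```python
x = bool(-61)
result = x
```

x = True; result = True

True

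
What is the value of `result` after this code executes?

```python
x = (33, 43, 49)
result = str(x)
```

x = (33, 43, 49); result = '(33, 43, 49)'

'(33, 43, 49)'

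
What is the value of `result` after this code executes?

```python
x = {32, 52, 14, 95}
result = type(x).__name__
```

x is set; result = 'set'

'set'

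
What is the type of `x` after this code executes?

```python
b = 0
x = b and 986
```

'and' returns first falsy value (0 is int)

int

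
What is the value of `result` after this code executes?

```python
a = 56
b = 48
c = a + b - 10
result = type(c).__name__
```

a is int; b is int; c is int; result = 'int'

'int'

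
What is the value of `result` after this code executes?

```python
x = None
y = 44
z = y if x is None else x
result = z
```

x = None; y = 44; z = 44; result = 44

44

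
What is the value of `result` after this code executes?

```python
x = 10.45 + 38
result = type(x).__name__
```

x is float; result = 'float'

'float'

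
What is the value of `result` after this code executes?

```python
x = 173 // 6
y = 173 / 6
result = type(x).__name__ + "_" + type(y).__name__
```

x is int; y is float; result = 'int_float'

'int_float'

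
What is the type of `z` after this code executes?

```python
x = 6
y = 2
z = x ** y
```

positive int ** positive int = int

int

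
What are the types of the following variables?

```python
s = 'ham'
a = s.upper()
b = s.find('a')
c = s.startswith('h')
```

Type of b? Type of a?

find() returns int; upper() returns str

int, str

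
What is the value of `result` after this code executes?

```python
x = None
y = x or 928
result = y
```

x = None; y = 928; result = 928

928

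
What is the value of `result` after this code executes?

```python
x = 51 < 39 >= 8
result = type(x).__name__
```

x is bool; result = 'bool'

'bool'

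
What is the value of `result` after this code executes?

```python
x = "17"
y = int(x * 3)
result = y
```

x = '17'; y = 171717; result = 171717

171717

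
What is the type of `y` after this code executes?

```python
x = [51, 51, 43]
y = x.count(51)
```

list.count() returns int

int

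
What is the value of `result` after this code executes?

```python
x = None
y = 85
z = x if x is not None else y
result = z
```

x = None; y = 85; z = 85; result = 85

85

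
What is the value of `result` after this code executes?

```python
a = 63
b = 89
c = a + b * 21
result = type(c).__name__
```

a is int; b is int; c is int; result = 'int'

'int'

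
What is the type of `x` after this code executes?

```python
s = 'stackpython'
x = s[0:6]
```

Slicing a str returns str

str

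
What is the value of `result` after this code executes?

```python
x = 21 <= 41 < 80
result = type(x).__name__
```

x is bool; result = 'bool'

'bool'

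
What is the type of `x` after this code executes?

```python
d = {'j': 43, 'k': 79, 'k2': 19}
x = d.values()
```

.values() returns dict_values view

dict_values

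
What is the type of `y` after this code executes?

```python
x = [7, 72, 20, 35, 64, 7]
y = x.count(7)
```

list.count() returns int

int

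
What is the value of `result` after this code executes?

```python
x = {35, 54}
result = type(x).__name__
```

x is set; result = 'set'

'set'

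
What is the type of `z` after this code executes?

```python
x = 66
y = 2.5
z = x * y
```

int * float = float

float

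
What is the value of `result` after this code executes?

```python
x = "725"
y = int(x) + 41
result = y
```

x = '725'; y = 766; result = 766

766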